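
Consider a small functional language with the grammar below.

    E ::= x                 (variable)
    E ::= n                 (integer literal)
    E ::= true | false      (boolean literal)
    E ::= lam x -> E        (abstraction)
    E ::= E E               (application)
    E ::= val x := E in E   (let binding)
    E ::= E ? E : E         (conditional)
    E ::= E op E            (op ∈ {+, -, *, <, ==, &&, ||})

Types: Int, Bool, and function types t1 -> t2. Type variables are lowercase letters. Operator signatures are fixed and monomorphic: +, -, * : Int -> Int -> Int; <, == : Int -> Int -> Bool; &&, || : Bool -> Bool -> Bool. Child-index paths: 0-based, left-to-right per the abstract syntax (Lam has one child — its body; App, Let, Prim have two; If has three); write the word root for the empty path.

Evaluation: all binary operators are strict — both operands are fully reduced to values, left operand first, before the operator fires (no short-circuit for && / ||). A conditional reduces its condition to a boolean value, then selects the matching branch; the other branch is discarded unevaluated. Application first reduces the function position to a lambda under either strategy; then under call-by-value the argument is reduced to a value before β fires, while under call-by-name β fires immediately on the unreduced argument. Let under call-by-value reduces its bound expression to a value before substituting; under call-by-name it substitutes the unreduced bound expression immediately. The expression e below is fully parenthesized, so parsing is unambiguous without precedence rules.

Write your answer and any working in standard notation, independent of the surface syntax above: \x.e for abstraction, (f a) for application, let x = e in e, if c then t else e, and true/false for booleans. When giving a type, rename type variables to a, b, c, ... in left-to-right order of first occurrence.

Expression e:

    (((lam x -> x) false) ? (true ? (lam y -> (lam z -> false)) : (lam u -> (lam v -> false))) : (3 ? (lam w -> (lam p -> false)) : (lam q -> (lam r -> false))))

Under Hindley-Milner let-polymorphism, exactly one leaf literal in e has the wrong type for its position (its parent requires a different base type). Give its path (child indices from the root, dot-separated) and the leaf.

Answer: 2.0 : 3

Derivation:
x : a
\x._ : a -> a
  unify a -> a ~ Bool -> b
  unify a ~ Bool
  unify Bool ~ b
_ _ : Bool
  unify Bool ~ Bool
  unify Bool ~ Bool
\z._ : d -> Bool
\y._ : c -> d -> Bool
\v._ : f -> Bool
\u._ : e -> f -> Bool
  unify c -> d -> Bool ~ e -> f -> Bool
  unify c ~ e
  unify d -> Bool ~ f -> Bool
  unify d ~ f
  unify Bool ~ Bool
  unify Int ~ Bool
  FAIL: mismatch Int ~ Bool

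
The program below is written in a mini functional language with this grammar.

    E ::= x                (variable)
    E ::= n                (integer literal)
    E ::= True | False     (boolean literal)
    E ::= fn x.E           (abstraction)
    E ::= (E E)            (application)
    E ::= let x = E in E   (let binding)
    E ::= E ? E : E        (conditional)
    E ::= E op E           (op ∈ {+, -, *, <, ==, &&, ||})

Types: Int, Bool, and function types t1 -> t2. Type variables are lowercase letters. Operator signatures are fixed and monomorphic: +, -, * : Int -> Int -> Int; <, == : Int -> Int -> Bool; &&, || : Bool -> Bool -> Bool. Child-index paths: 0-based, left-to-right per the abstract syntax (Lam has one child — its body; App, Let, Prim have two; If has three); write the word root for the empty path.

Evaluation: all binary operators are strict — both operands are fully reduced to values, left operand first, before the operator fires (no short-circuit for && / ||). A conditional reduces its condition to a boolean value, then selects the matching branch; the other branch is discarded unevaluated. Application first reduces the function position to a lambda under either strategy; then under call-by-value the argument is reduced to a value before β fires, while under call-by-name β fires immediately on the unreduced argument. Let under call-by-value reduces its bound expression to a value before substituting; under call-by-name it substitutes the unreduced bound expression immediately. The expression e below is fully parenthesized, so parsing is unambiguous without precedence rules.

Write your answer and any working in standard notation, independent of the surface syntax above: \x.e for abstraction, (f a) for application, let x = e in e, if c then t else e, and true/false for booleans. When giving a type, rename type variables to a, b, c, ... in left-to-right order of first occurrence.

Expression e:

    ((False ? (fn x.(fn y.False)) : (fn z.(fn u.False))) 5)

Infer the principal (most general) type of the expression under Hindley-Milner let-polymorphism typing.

Answer: a -> Bool

Trace:
  unify Bool ~ Bool
\y._ : b -> Bool
\x._ : a -> b -> Bool
\u._ : d -> Bool
\z._ : c -> d -> Bool
  unify a -> b -> Bool ~ c -> d -> Bool
  unify a ~ c
  unify b -> Bool ~ d -> Bool
  unify b ~ d
  unify Bool ~ Bool
  unify c -> d -> Bool ~ Int -> e
  unify c ~ Int
  unify d -> Bool ~ e
_ _ : d -> Bool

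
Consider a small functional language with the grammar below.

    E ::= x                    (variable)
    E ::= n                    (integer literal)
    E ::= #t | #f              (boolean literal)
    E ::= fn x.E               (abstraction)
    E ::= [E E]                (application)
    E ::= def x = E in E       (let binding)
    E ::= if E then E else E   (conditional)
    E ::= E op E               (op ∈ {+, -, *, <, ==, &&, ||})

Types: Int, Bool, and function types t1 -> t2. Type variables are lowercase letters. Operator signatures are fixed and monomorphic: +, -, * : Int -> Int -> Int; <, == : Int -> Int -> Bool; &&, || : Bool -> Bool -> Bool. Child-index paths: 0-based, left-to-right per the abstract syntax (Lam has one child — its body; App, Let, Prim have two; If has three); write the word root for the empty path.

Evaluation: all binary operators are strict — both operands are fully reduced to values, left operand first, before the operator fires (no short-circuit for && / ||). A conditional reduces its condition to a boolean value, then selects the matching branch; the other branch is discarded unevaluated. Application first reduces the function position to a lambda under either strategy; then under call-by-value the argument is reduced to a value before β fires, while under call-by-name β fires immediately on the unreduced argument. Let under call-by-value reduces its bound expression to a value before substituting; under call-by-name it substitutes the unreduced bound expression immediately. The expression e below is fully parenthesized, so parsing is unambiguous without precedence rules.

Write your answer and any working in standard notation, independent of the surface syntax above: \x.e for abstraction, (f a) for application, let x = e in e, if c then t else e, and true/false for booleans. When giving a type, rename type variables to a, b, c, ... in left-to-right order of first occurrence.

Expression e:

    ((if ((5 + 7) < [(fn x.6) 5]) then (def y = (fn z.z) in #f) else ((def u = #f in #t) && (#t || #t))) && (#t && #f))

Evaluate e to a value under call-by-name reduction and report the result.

Answer: false

Derivation:
step 0: ((if ((5 + 7) < ((\x.6) 5)) then (let y = (\z.z) in false) else ((let u = false in true) && (true || true))) && (true && false))
step 1: [delta@0.0.0] ((if (12 < ((\x.6) 5)) then (let y = (\z.z) in false) else ((let u = false in true) && (true || true))) && (true && false))
step 2: [beta@0.0.1] ((if (12 < 6) then (let y = (\z.z) in false) else ((let u = false in true) && (true || true))) && (true && false))
step 3: [delta@0.0] ((if false then (let y = (\z.z) in false) else ((let u = false in true) && (true || true))) && (true && false))
step 4: [if@0] (((let u = false in true) && (true || true)) && (true && false))
step 5: [let@0.0] ((true && (true || true)) && (true && false))
step 6: [delta@0.1] ((true && true) && (true && false))
step 7: [delta@0] (true && (true && false))
step 8: [delta@1] (true && false)
step 9: [delta@root] false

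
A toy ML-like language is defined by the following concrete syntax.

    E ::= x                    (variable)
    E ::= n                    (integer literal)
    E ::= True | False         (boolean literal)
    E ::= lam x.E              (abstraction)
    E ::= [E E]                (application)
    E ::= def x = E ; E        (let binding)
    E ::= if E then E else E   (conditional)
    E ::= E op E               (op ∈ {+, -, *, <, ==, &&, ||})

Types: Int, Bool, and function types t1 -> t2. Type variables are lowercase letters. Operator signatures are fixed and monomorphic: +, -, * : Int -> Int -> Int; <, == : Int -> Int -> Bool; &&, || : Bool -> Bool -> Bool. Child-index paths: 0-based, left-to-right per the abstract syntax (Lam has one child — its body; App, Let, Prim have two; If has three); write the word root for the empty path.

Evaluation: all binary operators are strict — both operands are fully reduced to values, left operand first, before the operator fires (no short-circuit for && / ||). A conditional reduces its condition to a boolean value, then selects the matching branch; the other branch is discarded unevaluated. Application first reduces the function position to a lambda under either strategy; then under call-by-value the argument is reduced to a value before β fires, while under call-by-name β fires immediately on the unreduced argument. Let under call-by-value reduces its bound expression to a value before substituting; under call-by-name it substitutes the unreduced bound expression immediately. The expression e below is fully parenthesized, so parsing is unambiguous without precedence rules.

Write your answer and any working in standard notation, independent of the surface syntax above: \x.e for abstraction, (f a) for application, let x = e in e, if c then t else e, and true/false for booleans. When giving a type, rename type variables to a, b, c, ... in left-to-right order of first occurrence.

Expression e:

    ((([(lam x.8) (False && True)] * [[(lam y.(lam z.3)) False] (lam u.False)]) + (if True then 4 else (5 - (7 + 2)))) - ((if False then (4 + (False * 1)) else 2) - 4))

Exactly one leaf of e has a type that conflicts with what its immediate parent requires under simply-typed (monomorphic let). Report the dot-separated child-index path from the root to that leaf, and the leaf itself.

Trace:
\x._ : a -> Int
  unify Bool ~ Bool
  unify Bool ~ Bool
  unify a -> Int ~ Bool -> b
  unify a ~ Bool
  unify Int ~ b
_ _ : Int
  unify Int ~ Int
\z._ : d -> Int
\y._ : c -> d -> Int
  unify c -> d -> Int ~ Bool -> e
  unify c ~ Bool
  unify d -> Int ~ e
_ _ : d -> Int
\u._ : f -> Bool
  unify d -> Int ~ (f -> Bool) -> g
  unify d ~ f -> Bool
  unify Int ~ g
_ _ : Int
  unify Int ~ Int
  unify Int ~ Int
  unify Bool ~ Bool
  unify Int ~ Int
  unify Int ~ Int
  unify Int ~ Int
  unify Int ~ Int
  unify Int ~ Int
  unify Int ~ Int
  unify Int ~ Int
  unify Bool ~ Bool
  unify Int ~ Int
  unify Bool ~ Int
  FAIL: mismatch Bool ~ Int

Answer: 1.0.1.1.0 : false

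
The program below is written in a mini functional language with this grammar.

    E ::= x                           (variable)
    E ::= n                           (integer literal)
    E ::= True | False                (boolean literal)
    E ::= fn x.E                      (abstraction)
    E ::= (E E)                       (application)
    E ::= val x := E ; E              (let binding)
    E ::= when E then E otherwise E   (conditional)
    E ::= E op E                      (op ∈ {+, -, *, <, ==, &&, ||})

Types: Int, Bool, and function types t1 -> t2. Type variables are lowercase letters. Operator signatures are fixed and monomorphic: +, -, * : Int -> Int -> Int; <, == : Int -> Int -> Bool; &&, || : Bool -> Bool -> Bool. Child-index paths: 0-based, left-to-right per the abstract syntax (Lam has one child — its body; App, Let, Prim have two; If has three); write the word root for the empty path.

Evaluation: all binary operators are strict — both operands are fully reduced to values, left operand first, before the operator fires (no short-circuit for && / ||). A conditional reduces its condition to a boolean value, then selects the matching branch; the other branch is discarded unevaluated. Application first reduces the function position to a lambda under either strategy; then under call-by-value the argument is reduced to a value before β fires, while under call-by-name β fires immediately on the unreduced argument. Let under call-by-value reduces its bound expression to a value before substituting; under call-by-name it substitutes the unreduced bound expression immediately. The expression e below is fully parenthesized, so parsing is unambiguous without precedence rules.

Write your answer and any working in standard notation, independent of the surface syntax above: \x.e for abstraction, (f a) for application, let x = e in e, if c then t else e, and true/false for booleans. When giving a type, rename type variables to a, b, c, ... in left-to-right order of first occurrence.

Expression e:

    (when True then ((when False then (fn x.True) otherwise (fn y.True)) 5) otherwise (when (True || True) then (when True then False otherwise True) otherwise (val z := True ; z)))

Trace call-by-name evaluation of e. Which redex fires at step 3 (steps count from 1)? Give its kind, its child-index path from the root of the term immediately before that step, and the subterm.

Derivation:
step 0: (if true then ((if false then (\x.true) else (\y.true)) 5) else (if (true || true) then (if true then false else true) else (let z = true in z)))
step 1: [if@root] ((if false then (\x.true) else (\y.true)) 5)
step 2: [if@0] ((\y.true) 5)
step 3: [beta@root] true

Answer: beta at root : ((\y.true) 5)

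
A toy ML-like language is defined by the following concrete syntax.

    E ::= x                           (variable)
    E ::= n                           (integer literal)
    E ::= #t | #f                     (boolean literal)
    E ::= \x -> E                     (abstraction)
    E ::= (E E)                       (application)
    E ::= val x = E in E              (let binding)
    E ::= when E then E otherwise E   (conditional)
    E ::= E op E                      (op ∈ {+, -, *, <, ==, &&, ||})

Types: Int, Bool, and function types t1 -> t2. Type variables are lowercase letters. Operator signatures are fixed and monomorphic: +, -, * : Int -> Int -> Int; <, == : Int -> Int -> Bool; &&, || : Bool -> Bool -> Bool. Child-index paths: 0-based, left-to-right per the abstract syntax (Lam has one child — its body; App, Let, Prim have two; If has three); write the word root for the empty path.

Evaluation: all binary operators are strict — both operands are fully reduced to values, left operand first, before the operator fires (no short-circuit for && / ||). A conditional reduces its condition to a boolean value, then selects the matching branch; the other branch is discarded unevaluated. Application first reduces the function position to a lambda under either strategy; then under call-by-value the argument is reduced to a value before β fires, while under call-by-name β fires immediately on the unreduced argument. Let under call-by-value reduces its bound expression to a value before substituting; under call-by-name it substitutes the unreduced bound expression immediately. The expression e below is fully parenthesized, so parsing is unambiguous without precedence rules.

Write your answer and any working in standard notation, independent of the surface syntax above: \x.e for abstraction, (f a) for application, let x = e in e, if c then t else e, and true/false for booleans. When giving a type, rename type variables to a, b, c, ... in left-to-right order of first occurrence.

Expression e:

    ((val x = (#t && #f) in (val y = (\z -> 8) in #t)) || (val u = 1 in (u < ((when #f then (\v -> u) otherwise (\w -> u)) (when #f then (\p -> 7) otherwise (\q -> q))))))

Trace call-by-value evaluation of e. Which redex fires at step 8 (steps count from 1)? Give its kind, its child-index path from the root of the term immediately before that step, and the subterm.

Answer: delta at 1 : (1 < 1)

Working:
step 0: ((let x = (true && false) in (let y = (\z.8) in true)) || (let u = 1 in (u < ((if false then (\v.u) else (\w.u)) (if false then (\p.7) else (\q.q))))))
step 1: [delta@0.0] ((let x = false in (let y = (\z.8) in true)) || (let u = 1 in (u < ((if false then (\v.u) else (\w.u)) (if false then (\p.7) else (\q.q))))))
step 2: [let@0] ((let y = (\z.8) in true) || (let u = 1 in (u < ((if false then (\v.u) else (\w.u)) (if false then (\p.7) else (\q.q))))))
step 3: [let@0] (true || (let u = 1 in (u < ((if false then (\v.u) else (\w.u)) (if false then (\p.7) else (\q.q))))))
step 4: [let@1] (true || (1 < ((if false then (\v.1) else (\w.1)) (if false then (\p.7) else (\q.q)))))
step 5: [if@1.1.0] (true || (1 < ((\w.1) (if false then (\p.7) else (\q.q)))))
step 6: [if@1.1.1] (true || (1 < ((\w.1) (\q.q))))
step 7: [beta@1.1] (true || (1 < 1))
step 8: [delta@1] (true || false)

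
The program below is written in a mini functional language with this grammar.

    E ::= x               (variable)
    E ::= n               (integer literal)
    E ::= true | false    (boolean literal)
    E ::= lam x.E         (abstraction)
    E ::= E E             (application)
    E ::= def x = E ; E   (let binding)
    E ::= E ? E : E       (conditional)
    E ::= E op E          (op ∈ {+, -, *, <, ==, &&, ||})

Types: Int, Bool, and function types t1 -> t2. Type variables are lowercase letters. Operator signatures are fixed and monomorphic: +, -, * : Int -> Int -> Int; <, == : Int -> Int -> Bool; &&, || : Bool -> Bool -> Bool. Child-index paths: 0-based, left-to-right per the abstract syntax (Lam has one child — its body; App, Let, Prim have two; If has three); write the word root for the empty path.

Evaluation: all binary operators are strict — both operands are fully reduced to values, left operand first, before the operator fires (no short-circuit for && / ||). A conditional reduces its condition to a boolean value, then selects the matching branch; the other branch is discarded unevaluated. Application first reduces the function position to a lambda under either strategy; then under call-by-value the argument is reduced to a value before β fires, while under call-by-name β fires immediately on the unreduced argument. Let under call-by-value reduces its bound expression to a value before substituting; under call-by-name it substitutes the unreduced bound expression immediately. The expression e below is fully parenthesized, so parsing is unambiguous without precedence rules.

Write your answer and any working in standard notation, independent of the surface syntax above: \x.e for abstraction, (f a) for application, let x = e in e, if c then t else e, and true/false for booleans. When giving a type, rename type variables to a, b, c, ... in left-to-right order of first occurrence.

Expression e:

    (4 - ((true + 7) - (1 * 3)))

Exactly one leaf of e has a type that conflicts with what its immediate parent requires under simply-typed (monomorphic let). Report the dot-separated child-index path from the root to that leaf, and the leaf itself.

Answer: 1.0.0 : true

Working:
  unify Int ~ Int
  unify Bool ~ Int
  FAIL: mismatch Bool ~ Int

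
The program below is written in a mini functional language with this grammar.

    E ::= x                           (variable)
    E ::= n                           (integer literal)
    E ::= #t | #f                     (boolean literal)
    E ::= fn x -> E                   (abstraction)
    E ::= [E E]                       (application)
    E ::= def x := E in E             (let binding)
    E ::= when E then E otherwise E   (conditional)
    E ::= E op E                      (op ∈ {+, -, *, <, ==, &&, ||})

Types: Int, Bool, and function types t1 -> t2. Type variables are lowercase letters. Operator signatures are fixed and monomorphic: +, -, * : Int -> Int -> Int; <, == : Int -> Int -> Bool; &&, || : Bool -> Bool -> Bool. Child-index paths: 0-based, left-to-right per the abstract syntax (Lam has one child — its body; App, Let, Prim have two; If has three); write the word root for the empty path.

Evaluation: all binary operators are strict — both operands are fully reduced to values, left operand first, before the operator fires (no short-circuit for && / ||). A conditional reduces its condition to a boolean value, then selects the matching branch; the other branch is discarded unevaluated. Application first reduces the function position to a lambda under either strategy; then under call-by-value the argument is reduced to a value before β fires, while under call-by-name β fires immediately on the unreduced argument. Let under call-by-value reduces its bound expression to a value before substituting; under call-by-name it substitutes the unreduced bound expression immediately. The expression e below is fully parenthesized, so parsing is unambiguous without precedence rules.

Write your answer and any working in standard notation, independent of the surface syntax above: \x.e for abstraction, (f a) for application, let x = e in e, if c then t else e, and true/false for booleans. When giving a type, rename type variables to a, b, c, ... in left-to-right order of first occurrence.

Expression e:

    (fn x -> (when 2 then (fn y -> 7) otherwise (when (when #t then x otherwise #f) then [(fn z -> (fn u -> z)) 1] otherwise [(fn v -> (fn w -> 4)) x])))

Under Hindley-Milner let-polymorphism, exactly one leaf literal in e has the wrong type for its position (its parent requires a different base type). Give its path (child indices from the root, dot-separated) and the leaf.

Derivation:
  unify Int ~ Bool
  FAIL: mismatch Int ~ Bool

Answer: 0.0 : 2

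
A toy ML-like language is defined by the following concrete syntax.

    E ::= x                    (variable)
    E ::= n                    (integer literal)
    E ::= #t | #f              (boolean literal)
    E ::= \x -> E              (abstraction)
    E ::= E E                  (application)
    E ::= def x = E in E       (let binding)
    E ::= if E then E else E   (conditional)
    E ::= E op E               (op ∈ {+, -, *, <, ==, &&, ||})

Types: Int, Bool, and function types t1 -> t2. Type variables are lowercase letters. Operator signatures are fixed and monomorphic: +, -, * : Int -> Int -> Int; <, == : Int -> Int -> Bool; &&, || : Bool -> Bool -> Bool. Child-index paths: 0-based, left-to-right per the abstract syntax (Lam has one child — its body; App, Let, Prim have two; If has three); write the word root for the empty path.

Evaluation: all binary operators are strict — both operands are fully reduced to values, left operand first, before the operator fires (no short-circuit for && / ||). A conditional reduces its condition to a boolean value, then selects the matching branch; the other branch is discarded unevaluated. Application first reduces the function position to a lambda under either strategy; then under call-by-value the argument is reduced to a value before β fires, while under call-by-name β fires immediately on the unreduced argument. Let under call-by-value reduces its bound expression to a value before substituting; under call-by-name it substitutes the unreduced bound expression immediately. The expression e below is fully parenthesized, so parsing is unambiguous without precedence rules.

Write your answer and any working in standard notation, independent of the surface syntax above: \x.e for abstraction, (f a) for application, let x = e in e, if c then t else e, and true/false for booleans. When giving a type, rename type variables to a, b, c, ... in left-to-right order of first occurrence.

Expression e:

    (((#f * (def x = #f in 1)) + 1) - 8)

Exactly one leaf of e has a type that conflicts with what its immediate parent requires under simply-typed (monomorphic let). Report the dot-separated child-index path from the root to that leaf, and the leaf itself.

Answer: 0.0.0 : false

Derivation:
  unify Bool ~ Int
  FAIL: mismatch Bool ~ Int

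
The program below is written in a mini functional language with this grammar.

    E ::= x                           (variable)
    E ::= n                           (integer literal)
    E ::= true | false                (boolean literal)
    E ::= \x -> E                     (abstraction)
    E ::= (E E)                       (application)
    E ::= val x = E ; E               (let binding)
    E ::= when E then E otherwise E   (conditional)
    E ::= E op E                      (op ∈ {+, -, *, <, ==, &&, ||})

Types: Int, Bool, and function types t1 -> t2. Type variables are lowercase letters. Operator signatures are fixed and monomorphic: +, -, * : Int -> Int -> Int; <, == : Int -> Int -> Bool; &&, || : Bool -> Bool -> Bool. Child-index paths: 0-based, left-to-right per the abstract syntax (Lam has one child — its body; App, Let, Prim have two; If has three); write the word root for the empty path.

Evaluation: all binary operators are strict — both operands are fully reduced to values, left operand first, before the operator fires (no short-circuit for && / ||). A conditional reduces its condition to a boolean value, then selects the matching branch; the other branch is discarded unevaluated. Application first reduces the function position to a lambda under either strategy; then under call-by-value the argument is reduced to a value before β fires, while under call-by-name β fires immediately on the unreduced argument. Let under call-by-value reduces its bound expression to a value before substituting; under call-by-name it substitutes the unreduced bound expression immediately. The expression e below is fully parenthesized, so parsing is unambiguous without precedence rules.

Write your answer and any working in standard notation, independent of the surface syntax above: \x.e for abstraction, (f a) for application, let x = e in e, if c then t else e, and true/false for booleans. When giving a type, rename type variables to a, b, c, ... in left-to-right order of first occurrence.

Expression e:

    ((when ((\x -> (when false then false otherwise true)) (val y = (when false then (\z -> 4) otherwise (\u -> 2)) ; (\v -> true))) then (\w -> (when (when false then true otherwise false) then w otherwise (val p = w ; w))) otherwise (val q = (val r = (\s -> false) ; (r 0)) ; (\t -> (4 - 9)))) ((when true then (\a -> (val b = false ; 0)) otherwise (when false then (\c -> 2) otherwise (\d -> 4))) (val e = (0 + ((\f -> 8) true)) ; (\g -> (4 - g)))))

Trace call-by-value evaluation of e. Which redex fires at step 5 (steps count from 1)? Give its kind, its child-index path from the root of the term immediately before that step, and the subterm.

Trace:
step 0: ((if ((\x.(if false then false else true)) (let y = (if false then (\z.4) else (\u.2)) in (\v.true))) then (\w.(if (if false then true else false) then w else (let p = w in w))) else (let q = (let r = (\s.false) in (r 0)) in (\t.(4 - 9)))) ((if true then (\a.(let b = false in 0)) else (if false then (\c.2) else (\d.4))) (let e = (0 + ((\f.8) true)) in (\g.(4 - g)))))
step 1: [if@0.0.1.0] ((if ((\x.(if false then false else true)) (let y = (\u.2) in (\v.true))) then (\w.(if (if false then true else false) then w else (let p = w in w))) else (let q = (let r = (\s.false) in (r 0)) in (\t.(4 - 9)))) ((if true then (\a.(let b = false in 0)) else (if false then (\c.2) else (\d.4))) (let e = (0 + ((\f.8) true)) in (\g.(4 - g)))))
step 2: [let@0.0.1] ((if ((\x.(if false then false else true)) (\v.true)) then (\w.(if (if false then true else false) then w else (let p = w in w))) else (let q = (let r = (\s.false) in (r 0)) in (\t.(4 - 9)))) ((if true then (\a.(let b = false in 0)) else (if false then (\c.2) else (\d.4))) (let e = (0 + ((\f.8) true)) in (\g.(4 - g)))))
step 3: [beta@0.0] ((if (if false then false else true) then (\w.(if (if false then true else false) then w else (let p = w in w))) else (let q = (let r = (\s.false) in (r 0)) in (\t.(4 - 9)))) ((if true then (\a.(let b = false in 0)) else (if false then (\c.2) else (\d.4))) (let e = (0 + ((\f.8) true)) in (\g.(4 - g)))))
step 4: [if@0.0] ((if true then (\w.(if (if false then true else false) then w else (let p = w in w))) else (let q = (let r = (\s.false) in (r 0)) in (\t.(4 - 9)))) ((if true then (\a.(let b = false in 0)) else (if false then (\c.2) else (\d.4))) (let e = (0 + ((\f.8) true)) in (\g.(4 - g)))))
step 5: [if@0] ((\w.(if (if false then true else false) then w else (let p = w in w))) ((if true then (\a.(let b = false in 0)) else (if false then (\c.2) else (\d.4))) (let e = (0 + ((\f.8) true)) in (\g.(4 - g)))))

Answer: if at 0 : (if true then (\w.(if (if false then true else false) then w else (let p = w in w))) else (let q = (let r = (\s.false) in (r 0)) in (\t.(4 - 9))))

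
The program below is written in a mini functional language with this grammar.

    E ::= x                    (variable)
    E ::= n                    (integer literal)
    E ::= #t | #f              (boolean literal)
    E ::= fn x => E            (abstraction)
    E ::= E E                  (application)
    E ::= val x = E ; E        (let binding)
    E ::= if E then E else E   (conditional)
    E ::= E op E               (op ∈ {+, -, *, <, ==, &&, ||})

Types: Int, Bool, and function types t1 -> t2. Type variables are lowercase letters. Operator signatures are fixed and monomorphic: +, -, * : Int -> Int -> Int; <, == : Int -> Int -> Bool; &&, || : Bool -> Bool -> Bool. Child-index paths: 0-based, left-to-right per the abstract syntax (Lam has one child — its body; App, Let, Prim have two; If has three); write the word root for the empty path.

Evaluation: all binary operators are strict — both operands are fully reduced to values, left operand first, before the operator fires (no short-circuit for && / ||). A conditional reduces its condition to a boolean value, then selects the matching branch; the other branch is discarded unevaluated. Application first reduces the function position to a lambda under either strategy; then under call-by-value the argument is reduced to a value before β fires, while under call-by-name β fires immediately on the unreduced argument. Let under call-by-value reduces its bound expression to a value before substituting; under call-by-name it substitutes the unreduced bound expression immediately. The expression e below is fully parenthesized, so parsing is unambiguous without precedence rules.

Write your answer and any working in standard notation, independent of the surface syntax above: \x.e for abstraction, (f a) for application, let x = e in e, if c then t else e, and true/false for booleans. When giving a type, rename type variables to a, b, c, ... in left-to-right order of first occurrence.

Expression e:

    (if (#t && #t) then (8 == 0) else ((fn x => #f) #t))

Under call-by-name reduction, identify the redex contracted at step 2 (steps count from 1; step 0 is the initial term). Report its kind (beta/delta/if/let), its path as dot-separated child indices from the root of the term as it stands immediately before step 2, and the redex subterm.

Working:
step 0: (if (true && true) then (8 == 0) else ((\x.false) true))
step 1: [delta@0] (if true then (8 == 0) else ((\x.false) true))
step 2: [if@root] (8 == 0)

Answer: if at root : (if true then (8 == 0) else ((\x.false) true))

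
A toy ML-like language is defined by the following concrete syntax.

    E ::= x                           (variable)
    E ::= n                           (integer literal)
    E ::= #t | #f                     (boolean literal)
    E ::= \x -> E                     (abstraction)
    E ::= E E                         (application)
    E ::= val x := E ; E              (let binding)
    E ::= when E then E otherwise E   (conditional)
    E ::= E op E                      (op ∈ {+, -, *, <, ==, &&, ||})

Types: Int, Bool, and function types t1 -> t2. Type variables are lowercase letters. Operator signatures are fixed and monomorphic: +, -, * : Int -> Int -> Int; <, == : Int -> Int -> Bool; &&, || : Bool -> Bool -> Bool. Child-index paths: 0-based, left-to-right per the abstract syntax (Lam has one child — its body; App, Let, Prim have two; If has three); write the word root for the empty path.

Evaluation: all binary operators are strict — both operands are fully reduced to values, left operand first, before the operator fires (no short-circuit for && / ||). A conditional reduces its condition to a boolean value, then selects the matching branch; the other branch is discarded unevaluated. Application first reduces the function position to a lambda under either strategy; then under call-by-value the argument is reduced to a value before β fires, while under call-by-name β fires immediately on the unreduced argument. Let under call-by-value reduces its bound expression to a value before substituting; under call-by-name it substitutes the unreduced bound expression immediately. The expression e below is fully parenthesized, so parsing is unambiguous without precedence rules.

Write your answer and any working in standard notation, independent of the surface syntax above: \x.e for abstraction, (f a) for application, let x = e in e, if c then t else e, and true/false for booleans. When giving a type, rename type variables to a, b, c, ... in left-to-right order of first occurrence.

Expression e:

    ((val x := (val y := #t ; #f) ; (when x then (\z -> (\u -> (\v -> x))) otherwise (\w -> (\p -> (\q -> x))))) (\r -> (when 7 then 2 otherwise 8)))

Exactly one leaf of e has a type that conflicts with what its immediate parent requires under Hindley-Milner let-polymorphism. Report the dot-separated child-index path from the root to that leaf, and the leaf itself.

Derivation:
let y : Bool
let x : Bool
x : Bool
  unify Bool ~ Bool
x : Bool
\v._ : c -> Bool
\u._ : b -> c -> Bool
\z._ : a -> b -> c -> Bool
x : Bool
\q._ : f -> Bool
\p._ : e -> f -> Bool
\w._ : d -> e -> f -> Bool
  unify a -> b -> c -> Bool ~ d -> e -> f -> Bool
  unify a ~ d
  unify b -> c -> Bool ~ e -> f -> Bool
  unify b ~ e
  unify c -> Bool ~ f -> Bool
  unify c ~ f
  unify Bool ~ Bool
  unify Int ~ Bool
  FAIL: mismatch Int ~ Bool

Answer: 1.0.0 : 7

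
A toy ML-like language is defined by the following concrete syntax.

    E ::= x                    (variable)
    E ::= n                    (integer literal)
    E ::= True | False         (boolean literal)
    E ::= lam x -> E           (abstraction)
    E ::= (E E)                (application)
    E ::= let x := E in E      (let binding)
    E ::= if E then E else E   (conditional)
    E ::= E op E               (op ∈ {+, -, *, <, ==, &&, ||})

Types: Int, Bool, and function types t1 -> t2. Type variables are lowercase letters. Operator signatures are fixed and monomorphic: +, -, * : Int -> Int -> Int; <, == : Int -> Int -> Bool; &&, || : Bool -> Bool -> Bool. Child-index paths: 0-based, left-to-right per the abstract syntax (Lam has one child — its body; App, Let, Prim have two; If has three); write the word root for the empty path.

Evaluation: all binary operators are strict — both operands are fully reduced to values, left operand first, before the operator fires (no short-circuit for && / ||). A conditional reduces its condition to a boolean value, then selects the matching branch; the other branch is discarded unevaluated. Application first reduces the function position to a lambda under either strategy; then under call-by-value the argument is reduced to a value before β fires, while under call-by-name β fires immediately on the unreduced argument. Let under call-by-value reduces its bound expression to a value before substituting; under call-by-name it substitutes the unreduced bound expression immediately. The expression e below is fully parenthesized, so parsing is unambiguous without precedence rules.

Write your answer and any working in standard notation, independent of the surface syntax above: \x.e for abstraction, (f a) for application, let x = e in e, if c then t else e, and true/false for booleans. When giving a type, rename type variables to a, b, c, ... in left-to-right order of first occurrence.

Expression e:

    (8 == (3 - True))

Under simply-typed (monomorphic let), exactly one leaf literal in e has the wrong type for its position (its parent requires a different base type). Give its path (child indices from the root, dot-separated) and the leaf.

Working:
  unify Int ~ Int
  unify Int ~ Int
  unify Bool ~ Int
  FAIL: mismatch Bool ~ Int

Answer: 1.1 : true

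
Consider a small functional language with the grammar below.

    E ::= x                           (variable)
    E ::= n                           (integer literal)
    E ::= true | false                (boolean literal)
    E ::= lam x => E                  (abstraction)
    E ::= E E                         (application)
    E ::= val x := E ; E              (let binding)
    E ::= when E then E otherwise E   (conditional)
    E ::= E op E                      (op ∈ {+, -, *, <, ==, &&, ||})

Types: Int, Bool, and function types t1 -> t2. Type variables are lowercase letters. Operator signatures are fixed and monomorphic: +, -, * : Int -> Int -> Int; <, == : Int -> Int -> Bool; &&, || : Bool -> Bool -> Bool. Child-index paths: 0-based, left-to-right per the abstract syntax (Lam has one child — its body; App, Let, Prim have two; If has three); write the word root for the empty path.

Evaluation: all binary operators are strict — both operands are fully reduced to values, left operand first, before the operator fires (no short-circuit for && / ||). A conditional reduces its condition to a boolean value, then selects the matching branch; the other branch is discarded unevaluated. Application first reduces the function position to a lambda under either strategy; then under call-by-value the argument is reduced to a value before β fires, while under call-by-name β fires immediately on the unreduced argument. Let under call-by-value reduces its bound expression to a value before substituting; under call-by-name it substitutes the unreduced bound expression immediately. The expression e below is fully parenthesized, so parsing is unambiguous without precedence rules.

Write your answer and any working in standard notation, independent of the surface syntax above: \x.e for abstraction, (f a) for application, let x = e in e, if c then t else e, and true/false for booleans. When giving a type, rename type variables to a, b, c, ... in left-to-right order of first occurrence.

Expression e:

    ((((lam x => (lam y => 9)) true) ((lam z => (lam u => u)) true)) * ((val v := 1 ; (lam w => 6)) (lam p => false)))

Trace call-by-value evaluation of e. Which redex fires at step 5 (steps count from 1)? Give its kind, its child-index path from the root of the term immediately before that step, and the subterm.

Trace:
step 0: ((((\x.(\y.9)) true) ((\z.(\u.u)) true)) * ((let v = 1 in (\w.6)) (\p.false)))
step 1: [beta@0.0] (((\y.9) ((\z.(\u.u)) true)) * ((let v = 1 in (\w.6)) (\p.false)))
step 2: [beta@0.1] (((\y.9) (\u.u)) * ((let v = 1 in (\w.6)) (\p.false)))
step 3: [beta@0] (9 * ((let v = 1 in (\w.6)) (\p.false)))
step 4: [let@1.0] (9 * ((\w.6) (\p.false)))
step 5: [beta@1] (9 * 6)

Answer: beta at 1 : ((\w.6) (\p.false))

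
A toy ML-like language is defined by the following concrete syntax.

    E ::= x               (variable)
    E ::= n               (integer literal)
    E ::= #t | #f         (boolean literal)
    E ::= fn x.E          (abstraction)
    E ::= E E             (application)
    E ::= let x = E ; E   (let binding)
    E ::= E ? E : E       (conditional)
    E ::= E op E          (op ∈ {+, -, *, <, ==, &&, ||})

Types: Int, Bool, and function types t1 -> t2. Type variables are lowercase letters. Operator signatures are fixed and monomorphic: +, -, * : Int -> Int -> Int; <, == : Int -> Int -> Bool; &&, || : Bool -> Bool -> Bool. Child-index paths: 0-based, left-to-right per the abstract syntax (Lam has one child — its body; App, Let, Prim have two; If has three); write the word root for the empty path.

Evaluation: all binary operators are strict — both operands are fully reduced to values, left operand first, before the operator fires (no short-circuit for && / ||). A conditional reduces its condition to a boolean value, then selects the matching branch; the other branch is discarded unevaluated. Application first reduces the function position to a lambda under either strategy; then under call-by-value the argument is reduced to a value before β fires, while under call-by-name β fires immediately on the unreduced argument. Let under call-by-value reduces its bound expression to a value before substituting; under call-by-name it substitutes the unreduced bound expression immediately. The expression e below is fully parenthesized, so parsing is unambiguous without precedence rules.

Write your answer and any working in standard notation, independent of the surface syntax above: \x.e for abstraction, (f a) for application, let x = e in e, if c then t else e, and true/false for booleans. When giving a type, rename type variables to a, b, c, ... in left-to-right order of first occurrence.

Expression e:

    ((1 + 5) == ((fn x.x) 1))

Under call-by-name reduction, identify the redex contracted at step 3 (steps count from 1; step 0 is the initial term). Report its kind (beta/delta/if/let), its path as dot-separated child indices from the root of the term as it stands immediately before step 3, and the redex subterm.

Answer: delta at root : (6 == 1)

Trace:
step 0: ((1 + 5) == ((\x.x) 1))
step 1: [delta@0] (6 == ((\x.x) 1))
step 2: [beta@1] (6 == 1)
step 3: [delta@root] false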